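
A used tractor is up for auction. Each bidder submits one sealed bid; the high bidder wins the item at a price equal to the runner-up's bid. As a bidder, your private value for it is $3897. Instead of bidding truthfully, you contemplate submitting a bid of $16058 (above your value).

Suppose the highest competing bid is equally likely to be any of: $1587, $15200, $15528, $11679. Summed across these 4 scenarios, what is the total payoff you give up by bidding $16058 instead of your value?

$30716

The deviation costs you only when the competing bid falls strictly between $3897 and $16058; elsewhere both bids give the same outcome.
$1587: outcomes coincide → loss $0.
$15200: truthful payoff $0, deviation payoff −$11303 → loss $11303.
$15528: truthful payoff $0, deviation payoff −$11631 → loss $11631.
$11679: truthful payoff $0, deviation payoff −$7782 → loss $7782.
Total loss = $11303 + $11631 + $7782 = $30716.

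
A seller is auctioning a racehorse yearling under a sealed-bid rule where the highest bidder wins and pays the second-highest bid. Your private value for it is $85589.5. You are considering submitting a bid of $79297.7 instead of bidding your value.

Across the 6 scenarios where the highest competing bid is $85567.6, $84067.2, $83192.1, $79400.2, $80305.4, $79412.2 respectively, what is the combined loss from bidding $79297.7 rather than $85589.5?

$21592.3

The deviation costs you only when the competing bid falls strictly between $79297.7 and $85589.5; elsewhere both bids give the same outcome.
$85567.6: truthful payoff $21.9, deviation payoff $0 → loss $21.9.
$84067.2: truthful payoff $1522.3, deviation payoff $0 → loss $1522.3.
$83192.1: truthful payoff $2397.4, deviation payoff $0 → loss $2397.4.
$79400.2: truthful payoff $6189.3, deviation payoff $0 → loss $6189.3.
$80305.4: truthful payoff $5284.1, deviation payoff $0 → loss $5284.1.
$79412.2: truthful payoff $6177.3, deviation payoff $0 → loss $6177.3.
Total loss = $21.9 + $1522.3 + $2397.4 + $6189.3 + $5284.1 + $6177.3 = $21592.3.
Truthful bidding weakly dominates here: raising your bid can only win items priced above your value, and lowering it can only forfeit items priced below.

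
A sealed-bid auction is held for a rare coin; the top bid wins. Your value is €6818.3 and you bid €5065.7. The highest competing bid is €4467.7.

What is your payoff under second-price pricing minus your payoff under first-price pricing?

€598

You have the highest bid, so you win under either rule.
Second-price: pay €4467.7 → payoff €2350.6.
First-price: pay your own bid €5065.7 → payoff €1752.6.
Difference = €2350.6 − (€1752.6) = €598.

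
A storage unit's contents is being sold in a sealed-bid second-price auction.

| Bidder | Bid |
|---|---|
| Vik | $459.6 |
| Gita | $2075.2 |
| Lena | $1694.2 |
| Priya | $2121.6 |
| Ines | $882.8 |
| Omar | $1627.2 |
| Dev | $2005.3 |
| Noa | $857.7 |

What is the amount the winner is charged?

$2075.2

Highest bid: Priya at $2121.6, so Priya wins.
Second-highest bid: Gita at $2075.2 — that is the price the winner pays.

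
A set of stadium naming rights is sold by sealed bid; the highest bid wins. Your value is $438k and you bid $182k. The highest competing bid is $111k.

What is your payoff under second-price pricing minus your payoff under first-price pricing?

$71k

You have the highest bid, so you win under either rule.
Second-price: pay $111k → payoff $327k.
First-price: pay your own bid $182k → payoff $256k.
Difference = $327k − ($256k) = $71k.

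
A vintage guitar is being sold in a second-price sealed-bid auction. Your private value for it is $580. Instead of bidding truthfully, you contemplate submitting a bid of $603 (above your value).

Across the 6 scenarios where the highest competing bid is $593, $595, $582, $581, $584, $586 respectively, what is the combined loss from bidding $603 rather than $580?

$41

The deviation costs you only when the competing bid falls strictly between $580 and $603; elsewhere both bids give the same outcome.
$593: truthful payoff $0, deviation payoff −$13 → loss $13.
$595: truthful payoff $0, deviation payoff −$15 → loss $15.
$582: truthful payoff $0, deviation payoff −$2 → loss $2.
$581: truthful payoff $0, deviation payoff −$1 → loss $1.
$584: truthful payoff $0, deviation payoff −$4 → loss $4.
$586: truthful payoff $0, deviation payoff −$6 → loss $6.
Total loss = $13 + $15 + $2 + $1 + $4 + $6 = $41.
Because the price is fixed by the runner-up's bid, deviating from your value can only change a good outcome into a bad one — never the reverse.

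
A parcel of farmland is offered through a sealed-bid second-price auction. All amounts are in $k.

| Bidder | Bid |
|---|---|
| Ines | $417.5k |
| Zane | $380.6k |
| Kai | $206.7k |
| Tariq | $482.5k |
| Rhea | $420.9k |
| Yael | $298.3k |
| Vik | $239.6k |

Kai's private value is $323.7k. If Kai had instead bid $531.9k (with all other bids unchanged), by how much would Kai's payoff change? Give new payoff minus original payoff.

The highest bid among the other bidders is $482.5k; Kai's bid doesn't change that.
Original bid $206.7k: Kai is not highest (top rival bid is $482.5k); payoff $0k.
Alternative bid $531.9k: Kai is highest, pays the top rival bid $482.5k; payoff $323.7k − $482.5k = −$158.8k.
Change in payoff = −$158.8k − ($0k) = −$158.8k.

−$158.8k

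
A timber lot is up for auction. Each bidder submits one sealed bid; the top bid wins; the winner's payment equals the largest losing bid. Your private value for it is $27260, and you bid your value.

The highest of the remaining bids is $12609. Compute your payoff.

$14651

Your bid $27260 exceeds the highest competing bid $12609, so you win.
In a second-price auction the winner pays the second-highest bid, $12609.
Payoff = value − price = $27260 − $12609 = $14651.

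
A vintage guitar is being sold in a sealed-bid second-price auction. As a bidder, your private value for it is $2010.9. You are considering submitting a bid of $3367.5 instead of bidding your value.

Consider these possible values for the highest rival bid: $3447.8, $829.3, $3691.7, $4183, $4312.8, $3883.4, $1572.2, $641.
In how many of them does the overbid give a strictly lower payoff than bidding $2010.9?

0

The deviation hurts exactly when the highest competing bid lies strictly between $2010.9 and $3367.5 — overbidding then wins at a price above your value.
$3447.8: above both → same outcome either way.
$829.3: below both → same outcome either way.
$3691.7: above both → same outcome either way.
$4183: above both → same outcome either way.
$4312.8: above both → same outcome either way.
$3883.4: above both → same outcome either way.
$1572.2: below both → same outcome either way.
$641: below both → same outcome either way.
Count: 0.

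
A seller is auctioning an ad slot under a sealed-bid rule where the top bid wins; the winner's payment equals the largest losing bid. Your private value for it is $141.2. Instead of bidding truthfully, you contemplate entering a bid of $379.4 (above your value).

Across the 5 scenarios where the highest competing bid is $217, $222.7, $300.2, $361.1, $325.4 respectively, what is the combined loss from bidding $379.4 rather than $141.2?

The deviation costs you only when the competing bid falls strictly between $141.2 and $379.4; elsewhere both bids give the same outcome.
$217: truthful payoff $0, deviation payoff −$75.8 → loss $75.8.
$222.7: truthful payoff $0, deviation payoff −$81.5 → loss $81.5.
$300.2: truthful payoff $0, deviation payoff −$159 → loss $159.
$361.1: truthful payoff $0, deviation payoff −$219.9 → loss $219.9.
$325.4: truthful payoff $0, deviation payoff −$184.2 → loss $184.2.
Total loss = $75.8 + $81.5 + $159 + $219.9 + $184.2 = $720.4.

$720.4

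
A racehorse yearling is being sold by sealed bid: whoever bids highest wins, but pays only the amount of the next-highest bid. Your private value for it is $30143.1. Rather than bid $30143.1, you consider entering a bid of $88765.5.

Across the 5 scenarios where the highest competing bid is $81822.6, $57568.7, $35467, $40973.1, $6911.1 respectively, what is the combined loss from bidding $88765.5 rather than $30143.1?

$95259

The deviation costs you only when the competing bid falls strictly between $30143.1 and $88765.5; elsewhere both bids give the same outcome.
$81822.6: truthful payoff $0, deviation payoff −$51679.5 → loss $51679.5.
$57568.7: truthful payoff $0, deviation payoff −$27425.6 → loss $27425.6.
$35467: truthful payoff $0, deviation payoff −$5323.9 → loss $5323.9.
$40973.1: truthful payoff $0, deviation payoff −$10830 → loss $10830.
$6911.1: outcomes coincide → loss $0.
Total loss = $51679.5 + $27425.6 + $5323.9 + $10830 = $95259.
In a second-price auction your bid sets only whether you win, not what you pay, so bidding your true value is weakly dominant.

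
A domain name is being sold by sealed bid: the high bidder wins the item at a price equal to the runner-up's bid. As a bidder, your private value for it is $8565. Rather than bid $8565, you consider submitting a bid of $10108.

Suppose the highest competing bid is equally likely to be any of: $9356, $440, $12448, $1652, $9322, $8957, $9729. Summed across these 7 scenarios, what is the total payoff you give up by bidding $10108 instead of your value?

The deviation costs you only when the competing bid falls strictly between $8565 and $10108; elsewhere both bids give the same outcome.
$9356: truthful payoff $0, deviation payoff −$791 → loss $791.
$440: outcomes coincide → loss $0.
$12448: outcomes coincide → loss $0.
$1652: outcomes coincide → loss $0.
$9322: truthful payoff $0, deviation payoff −$757 → loss $757.
$8957: truthful payoff $0, deviation payoff −$392 → loss $392.
$9729: truthful payoff $0, deviation payoff −$1164 → loss $1164.
Total loss = $791 + $757 + $392 + $1164 = $3104.

$3104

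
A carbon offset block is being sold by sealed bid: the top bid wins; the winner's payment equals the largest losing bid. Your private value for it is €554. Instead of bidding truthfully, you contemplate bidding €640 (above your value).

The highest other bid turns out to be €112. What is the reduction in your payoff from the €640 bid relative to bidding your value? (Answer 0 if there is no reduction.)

€0

Bidding your value €554: you win (since €554 > €112) and pay €112. Payoff €442.
Bidding €640: you win and pay €112. Payoff €554 − €112 = €442.
Difference = €442 − €442 = €0; both bids lead to the same outcome because the competing bid is below both your value and your alternative bid.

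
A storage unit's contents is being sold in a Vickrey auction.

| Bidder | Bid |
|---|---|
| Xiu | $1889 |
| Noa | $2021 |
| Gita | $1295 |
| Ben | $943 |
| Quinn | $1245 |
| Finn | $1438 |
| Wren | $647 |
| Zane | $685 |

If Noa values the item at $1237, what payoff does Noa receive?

Highest bid: Noa at $2021, so Noa wins.
Second-highest bid: Xiu at $1889 — that is the price the winner pays.
Noa's payoff = value − price = $1237 − $1889 = −$652.

−$652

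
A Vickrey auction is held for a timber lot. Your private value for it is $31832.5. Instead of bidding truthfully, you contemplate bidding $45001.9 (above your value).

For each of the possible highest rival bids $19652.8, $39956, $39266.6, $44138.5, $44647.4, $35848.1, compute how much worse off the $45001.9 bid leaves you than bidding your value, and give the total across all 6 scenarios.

$44694.1

The deviation costs you only when the competing bid falls strictly between $31832.5 and $45001.9; elsewhere both bids give the same outcome.
$19652.8: outcomes coincide → loss $0.
$39956: truthful payoff $0, deviation payoff −$8123.5 → loss $8123.5.
$39266.6: truthful payoff $0, deviation payoff −$7434.1 → loss $7434.1.
$44138.5: truthful payoff $0, deviation payoff −$12306 → loss $12306.
$44647.4: truthful payoff $0, deviation payoff −$12814.9 → loss $12814.9.
$35848.1: truthful payoff $0, deviation payoff −$4015.6 → loss $4015.6.
Total loss = $8123.5 + $7434.1 + $12306 + $12814.9 + $4015.6 = $44694.1.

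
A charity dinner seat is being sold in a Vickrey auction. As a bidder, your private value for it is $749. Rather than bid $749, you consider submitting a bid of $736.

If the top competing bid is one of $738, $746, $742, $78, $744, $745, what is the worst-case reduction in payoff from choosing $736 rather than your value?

$738: truthful gives $11, deviation gives $0 → loss $11.
$746: truthful gives $3, deviation gives $0 → loss $3.
$742: truthful gives $7, deviation gives $0 → loss $7.
$78: same outcome either way → loss $0.
$744: truthful gives $5, deviation gives $0 → loss $5.
$745: truthful gives $4, deviation gives $0 → loss $4.
Maximum loss: $11.

$11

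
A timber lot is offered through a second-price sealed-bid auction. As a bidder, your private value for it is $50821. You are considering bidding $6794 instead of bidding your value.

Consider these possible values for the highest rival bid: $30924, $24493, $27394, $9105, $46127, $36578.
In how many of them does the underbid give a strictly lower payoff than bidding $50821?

6

The deviation hurts exactly when the highest competing bid lies strictly between $6794 and $50821 — underbidding then forfeits a profitable win.
$30924: inside the interval → strictly worse (loss $19897).
$24493: inside the interval → strictly worse (loss $26328).
$27394: inside the interval → strictly worse (loss $23427).
$9105: inside the interval → strictly worse (loss $41716).
$46127: inside the interval → strictly worse (loss $4694).
$36578: inside the interval → strictly worse (loss $14243).
Count: 6.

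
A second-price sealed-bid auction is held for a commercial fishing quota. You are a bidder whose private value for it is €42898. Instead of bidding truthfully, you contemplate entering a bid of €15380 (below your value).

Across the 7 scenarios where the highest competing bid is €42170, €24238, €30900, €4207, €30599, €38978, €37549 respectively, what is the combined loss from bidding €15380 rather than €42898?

€52954

The deviation costs you only when the competing bid falls strictly between €15380 and €42898; elsewhere both bids give the same outcome.
€42170: truthful payoff €728, deviation payoff €0 → loss €728.
€24238: truthful payoff €18660, deviation payoff €0 → loss €18660.
€30900: truthful payoff €11998, deviation payoff €0 → loss €11998.
€4207: outcomes coincide → loss €0.
€30599: truthful payoff €12299, deviation payoff €0 → loss €12299.
€38978: truthful payoff €3920, deviation payoff €0 → loss €3920.
€37549: truthful payoff €5349, deviation payoff €0 → loss €5349.
Total loss = €728 + €18660 + €11998 + €12299 + €3920 + €5349 = €52954.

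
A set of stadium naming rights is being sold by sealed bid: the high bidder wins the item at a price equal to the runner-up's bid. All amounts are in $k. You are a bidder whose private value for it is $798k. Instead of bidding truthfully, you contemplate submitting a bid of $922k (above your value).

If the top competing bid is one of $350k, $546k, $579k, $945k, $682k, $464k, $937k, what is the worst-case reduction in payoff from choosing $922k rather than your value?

$350k: same outcome either way → loss $0k.
$546k: same outcome either way → loss $0k.
$579k: same outcome either way → loss $0k.
$945k: same outcome either way → loss $0k.
$682k: same outcome either way → loss $0k.
$464k: same outcome either way → loss $0k.
$937k: same outcome either way → loss $0k.
Maximum loss: $0k.

$0k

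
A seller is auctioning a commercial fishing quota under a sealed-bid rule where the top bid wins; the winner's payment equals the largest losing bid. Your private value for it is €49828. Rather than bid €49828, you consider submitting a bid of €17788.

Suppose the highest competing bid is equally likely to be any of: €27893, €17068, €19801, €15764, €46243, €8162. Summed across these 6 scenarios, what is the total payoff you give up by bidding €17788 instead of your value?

The deviation costs you only when the competing bid falls strictly between €17788 and €49828; elsewhere both bids give the same outcome.
€27893: truthful payoff €21935, deviation payoff €0 → loss €21935.
€17068: outcomes coincide → loss €0.
€19801: truthful payoff €30027, deviation payoff €0 → loss €30027.
€15764: outcomes coincide → loss €0.
€46243: truthful payoff €3585, deviation payoff €0 → loss €3585.
€8162: outcomes coincide → loss €0.
Total loss = €21935 + €30027 + €3585 = €55547.

€55547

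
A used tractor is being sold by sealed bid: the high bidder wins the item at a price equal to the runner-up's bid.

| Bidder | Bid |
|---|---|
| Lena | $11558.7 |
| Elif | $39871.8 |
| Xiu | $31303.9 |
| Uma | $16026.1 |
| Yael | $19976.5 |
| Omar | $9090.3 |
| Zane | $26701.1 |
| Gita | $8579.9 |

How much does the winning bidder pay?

$31303.9

Highest bid: Elif at $39871.8, so Elif wins.
Second-highest bid: Xiu at $31303.9 — that is the price the winner pays.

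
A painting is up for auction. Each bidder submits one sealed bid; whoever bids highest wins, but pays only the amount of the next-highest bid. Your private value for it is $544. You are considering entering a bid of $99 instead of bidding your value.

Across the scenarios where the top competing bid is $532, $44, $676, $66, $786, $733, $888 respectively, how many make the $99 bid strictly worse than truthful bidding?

1

The deviation hurts exactly when the highest competing bid lies strictly between $99 and $544 — underbidding then forfeits a profitable win.
$532: inside the interval → strictly worse (loss $12).
$44: below both → same outcome either way.
$676: above both → same outcome either way.
$66: below both → same outcome either way.
$786: above both → same outcome either way.
$733: above both → same outcome either way.
$888: above both → same outcome either way.
Count: 1.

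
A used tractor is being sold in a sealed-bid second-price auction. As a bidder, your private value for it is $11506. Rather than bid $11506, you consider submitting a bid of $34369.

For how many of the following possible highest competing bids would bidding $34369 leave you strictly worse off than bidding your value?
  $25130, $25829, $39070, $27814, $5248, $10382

The deviation hurts exactly when the highest competing bid lies strictly between $11506 and $34369 — overbidding then wins at a price above your value.
$25130: inside the interval → strictly worse (loss $13624).
$25829: inside the interval → strictly worse (loss $14323).
$39070: above both → same outcome either way.
$27814: inside the interval → strictly worse (loss $16308).
$5248: below both → same outcome either way.
$10382: below both → same outcome either way.
Count: 3.

3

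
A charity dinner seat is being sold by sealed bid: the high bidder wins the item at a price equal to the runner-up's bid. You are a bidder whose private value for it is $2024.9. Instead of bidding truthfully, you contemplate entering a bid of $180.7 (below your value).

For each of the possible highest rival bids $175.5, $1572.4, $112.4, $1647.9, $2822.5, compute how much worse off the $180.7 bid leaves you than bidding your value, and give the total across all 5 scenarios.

The deviation costs you only when the competing bid falls strictly between $180.7 and $2024.9; elsewhere both bids give the same outcome.
$175.5: outcomes coincide → loss $0.
$1572.4: truthful payoff $452.5, deviation payoff $0 → loss $452.5.
$112.4: outcomes coincide → loss $0.
$1647.9: truthful payoff $377, deviation payoff $0 → loss $377.
$2822.5: outcomes coincide → loss $0.
Total loss = $452.5 + $377 = $829.5.
In a second-price auction your bid sets only whether you win, not what you pay, so bidding your true value is weakly dominant.

$829.5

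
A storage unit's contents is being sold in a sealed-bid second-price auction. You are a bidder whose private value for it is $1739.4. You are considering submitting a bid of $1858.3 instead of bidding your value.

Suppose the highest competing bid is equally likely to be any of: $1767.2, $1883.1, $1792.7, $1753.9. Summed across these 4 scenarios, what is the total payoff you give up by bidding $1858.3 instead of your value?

$95.6

The deviation costs you only when the competing bid falls strictly between $1739.4 and $1858.3; elsewhere both bids give the same outcome.
$1767.2: truthful payoff $0, deviation payoff −$27.8 → loss $27.8.
$1883.1: outcomes coincide → loss $0.
$1792.7: truthful payoff $0, deviation payoff −$53.3 → loss $53.3.
$1753.9: truthful payoff $0, deviation payoff −$14.5 → loss $14.5.
Total loss = $27.8 + $53.3 + $14.5 = $95.6.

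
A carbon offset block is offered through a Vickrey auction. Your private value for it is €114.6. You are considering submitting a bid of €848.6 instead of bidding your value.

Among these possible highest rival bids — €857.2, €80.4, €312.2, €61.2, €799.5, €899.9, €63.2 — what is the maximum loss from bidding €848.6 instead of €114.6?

€684.9

€857.2: same outcome either way → loss €0.
€80.4: same outcome either way → loss €0.
€312.2: truthful gives €0, deviation gives −€197.6 → loss €197.6.
€61.2: same outcome either way → loss €0.
€799.5: truthful gives €0, deviation gives −€684.9 → loss €684.9.
€899.9: same outcome either way → loss €0.
€63.2: same outcome either way → loss €0.
Maximum loss: €684.9.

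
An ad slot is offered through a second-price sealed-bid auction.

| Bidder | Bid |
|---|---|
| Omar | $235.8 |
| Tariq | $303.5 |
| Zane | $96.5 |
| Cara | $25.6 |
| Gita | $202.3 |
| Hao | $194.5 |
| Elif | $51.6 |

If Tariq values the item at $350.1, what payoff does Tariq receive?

Highest bid: Tariq at $303.5, so Tariq wins.
Second-highest bid: Omar at $235.8 — that is the price the winner pays.
Tariq's payoff = value − price = $350.1 − $235.8 = $114.3.

$114.3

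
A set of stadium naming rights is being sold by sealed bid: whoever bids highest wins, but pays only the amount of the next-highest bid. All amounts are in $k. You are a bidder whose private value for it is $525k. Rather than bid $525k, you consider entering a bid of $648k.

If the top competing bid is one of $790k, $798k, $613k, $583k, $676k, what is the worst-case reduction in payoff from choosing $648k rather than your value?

$790k: same outcome either way → loss $0k.
$798k: same outcome either way → loss $0k.
$613k: truthful gives $0k, deviation gives −$88k → loss $88k.
$583k: truthful gives $0k, deviation gives −$58k → loss $58k.
$676k: same outcome either way → loss $0k.
Maximum loss: $88k.

$88k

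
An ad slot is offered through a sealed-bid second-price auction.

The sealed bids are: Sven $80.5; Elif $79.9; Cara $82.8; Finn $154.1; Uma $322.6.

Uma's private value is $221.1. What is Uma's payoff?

$67

Highest bid: Uma at $322.6, so Uma wins.
Second-highest bid: Finn at $154.1 — that is the price the winner pays.
Uma's payoff = value − price = $221.1 − $154.1 = $67.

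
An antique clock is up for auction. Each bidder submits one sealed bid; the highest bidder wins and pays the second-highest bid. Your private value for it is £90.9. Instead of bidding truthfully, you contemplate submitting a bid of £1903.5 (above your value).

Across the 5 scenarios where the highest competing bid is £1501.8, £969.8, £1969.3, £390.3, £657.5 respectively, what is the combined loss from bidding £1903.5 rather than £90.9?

The deviation costs you only when the competing bid falls strictly between £90.9 and £1903.5; elsewhere both bids give the same outcome.
£1501.8: truthful payoff £0, deviation payoff −£1410.9 → loss £1410.9.
£969.8: truthful payoff £0, deviation payoff −£878.9 → loss £878.9.
£1969.3: outcomes coincide → loss £0.
£390.3: truthful payoff £0, deviation payoff −£299.4 → loss £299.4.
£657.5: truthful payoff £0, deviation payoff −£566.6 → loss £566.6.
Total loss = £1410.9 + £878.9 + £299.4 + £566.6 = £3155.8.
In a second-price auction your bid sets only whether you win, not what you pay, so bidding your true value is weakly dominant.

£3155.8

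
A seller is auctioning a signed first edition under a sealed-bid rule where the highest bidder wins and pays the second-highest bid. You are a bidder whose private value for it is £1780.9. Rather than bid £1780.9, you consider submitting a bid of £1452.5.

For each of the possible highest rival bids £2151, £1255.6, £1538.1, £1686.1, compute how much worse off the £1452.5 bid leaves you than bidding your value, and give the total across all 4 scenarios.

The deviation costs you only when the competing bid falls strictly between £1452.5 and £1780.9; elsewhere both bids give the same outcome.
£2151: outcomes coincide → loss £0.
£1255.6: outcomes coincide → loss £0.
£1538.1: truthful payoff £242.8, deviation payoff £0 → loss £242.8.
£1686.1: truthful payoff £94.8, deviation payoff £0 → loss £94.8.
Total loss = £242.8 + £94.8 = £337.6.

£337.6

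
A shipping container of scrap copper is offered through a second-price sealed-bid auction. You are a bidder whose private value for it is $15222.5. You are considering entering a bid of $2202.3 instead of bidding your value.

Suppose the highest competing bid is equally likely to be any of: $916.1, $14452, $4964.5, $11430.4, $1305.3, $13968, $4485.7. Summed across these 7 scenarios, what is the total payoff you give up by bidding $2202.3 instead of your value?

The deviation costs you only when the competing bid falls strictly between $2202.3 and $15222.5; elsewhere both bids give the same outcome.
$916.1: outcomes coincide → loss $0.
$14452: truthful payoff $770.5, deviation payoff $0 → loss $770.5.
$4964.5: truthful payoff $10258, deviation payoff $0 → loss $10258.
$11430.4: truthful payoff $3792.1, deviation payoff $0 → loss $3792.1.
$1305.3: outcomes coincide → loss $0.
$13968: truthful payoff $1254.5, deviation payoff $0 → loss $1254.5.
$4485.7: truthful payoff $10736.8, deviation payoff $0 → loss $10736.8.
Total loss = $770.5 + $10258 + $3792.1 + $1254.5 + $10736.8 = $26811.9.

$26811.9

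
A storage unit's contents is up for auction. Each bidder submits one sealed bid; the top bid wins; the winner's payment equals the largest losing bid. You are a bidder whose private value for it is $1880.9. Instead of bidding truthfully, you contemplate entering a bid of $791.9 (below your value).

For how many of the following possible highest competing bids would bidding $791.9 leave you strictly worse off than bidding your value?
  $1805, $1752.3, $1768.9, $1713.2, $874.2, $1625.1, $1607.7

The deviation hurts exactly when the highest competing bid lies strictly between $791.9 and $1880.9 — underbidding then forfeits a profitable win.
$1805: inside the interval → strictly worse (loss $75.9).
$1752.3: inside the interval → strictly worse (loss $128.6).
$1768.9: inside the interval → strictly worse (loss $112).
$1713.2: inside the interval → strictly worse (loss $167.7).
$874.2: inside the interval → strictly worse (loss $1006.7).
$1625.1: inside the interval → strictly worse (loss $255.8).
$1607.7: inside the interval → strictly worse (loss $273.2).
Count: 7.

7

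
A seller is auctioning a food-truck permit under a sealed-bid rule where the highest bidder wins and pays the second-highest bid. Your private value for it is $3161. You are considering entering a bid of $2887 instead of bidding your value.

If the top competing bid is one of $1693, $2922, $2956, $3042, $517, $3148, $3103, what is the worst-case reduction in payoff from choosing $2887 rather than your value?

$1693: same outcome either way → loss $0.
$2922: truthful gives $239, deviation gives $0 → loss $239.
$2956: truthful gives $205, deviation gives $0 → loss $205.
$3042: truthful gives $119, deviation gives $0 → loss $119.
$517: same outcome either way → loss $0.
$3148: truthful gives $13, deviation gives $0 → loss $13.
$3103: truthful gives $58, deviation gives $0 → loss $58.
Maximum loss: $239.

$239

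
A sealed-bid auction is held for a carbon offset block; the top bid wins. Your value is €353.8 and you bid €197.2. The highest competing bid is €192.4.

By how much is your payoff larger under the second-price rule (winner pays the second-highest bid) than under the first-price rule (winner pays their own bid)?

You have the highest bid, so you win under either rule.
Second-price: pay €192.4 → payoff €161.4.
First-price: pay your own bid €197.2 → payoff €156.6.
Difference = €161.4 − (€156.6) = €4.8.

€4.8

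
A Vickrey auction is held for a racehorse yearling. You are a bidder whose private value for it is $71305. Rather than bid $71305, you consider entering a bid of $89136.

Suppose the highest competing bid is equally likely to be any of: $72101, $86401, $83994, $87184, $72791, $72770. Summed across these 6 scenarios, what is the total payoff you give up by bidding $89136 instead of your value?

$47411

The deviation costs you only when the competing bid falls strictly between $71305 and $89136; elsewhere both bids give the same outcome.
$72101: truthful payoff $0, deviation payoff −$796 → loss $796.
$86401: truthful payoff $0, deviation payoff −$15096 → loss $15096.
$83994: truthful payoff $0, deviation payoff −$12689 → loss $12689.
$87184: truthful payoff $0, deviation payoff −$15879 → loss $15879.
$72791: truthful payoff $0, deviation payoff −$1486 → loss $1486.
$72770: truthful payoff $0, deviation payoff −$1465 → loss $1465.
Total loss = $796 + $15096 + $12689 + $15879 + $1486 + $1465 = $47411.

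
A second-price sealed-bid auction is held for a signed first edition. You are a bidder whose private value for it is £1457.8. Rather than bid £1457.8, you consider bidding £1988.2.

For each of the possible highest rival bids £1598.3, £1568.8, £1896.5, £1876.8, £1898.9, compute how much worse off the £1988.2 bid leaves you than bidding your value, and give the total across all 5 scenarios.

The deviation costs you only when the competing bid falls strictly between £1457.8 and £1988.2; elsewhere both bids give the same outcome.
£1598.3: truthful payoff £0, deviation payoff −£140.5 → loss £140.5.
£1568.8: truthful payoff £0, deviation payoff −£111 → loss £111.
£1896.5: truthful payoff £0, deviation payoff −£438.7 → loss £438.7.
£1876.8: truthful payoff £0, deviation payoff −£419 → loss £419.
£1898.9: truthful payoff £0, deviation payoff −£441.1 → loss £441.1.
Total loss = £140.5 + £111 + £438.7 + £419 + £441.1 = £1550.3.

£1550.3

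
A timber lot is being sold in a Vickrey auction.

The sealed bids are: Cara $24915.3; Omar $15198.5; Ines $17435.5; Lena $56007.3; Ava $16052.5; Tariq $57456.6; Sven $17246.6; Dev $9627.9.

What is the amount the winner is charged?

Highest bid: Tariq at $57456.6, so Tariq wins.
Second-highest bid: Lena at $56007.3 — that is the price the winner pays.

$56007.3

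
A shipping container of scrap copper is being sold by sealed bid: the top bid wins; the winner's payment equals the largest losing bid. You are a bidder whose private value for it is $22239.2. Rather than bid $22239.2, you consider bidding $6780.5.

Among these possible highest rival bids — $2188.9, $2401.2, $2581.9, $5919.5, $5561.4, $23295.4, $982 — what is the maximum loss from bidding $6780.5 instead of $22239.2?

$0

$2188.9: same outcome either way → loss $0.
$2401.2: same outcome either way → loss $0.
$2581.9: same outcome either way → loss $0.
$5919.5: same outcome either way → loss $0.
$5561.4: same outcome either way → loss $0.
$23295.4: same outcome either way → loss $0.
$982: same outcome either way → loss $0.
Maximum loss: $0.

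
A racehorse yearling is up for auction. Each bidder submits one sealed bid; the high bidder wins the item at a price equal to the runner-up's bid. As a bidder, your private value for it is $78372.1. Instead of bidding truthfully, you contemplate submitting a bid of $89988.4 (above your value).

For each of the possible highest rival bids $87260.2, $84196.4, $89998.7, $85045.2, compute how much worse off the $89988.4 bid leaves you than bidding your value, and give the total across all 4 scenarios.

The deviation costs you only when the competing bid falls strictly between $78372.1 and $89988.4; elsewhere both bids give the same outcome.
$87260.2: truthful payoff $0, deviation payoff −$8888.1 → loss $8888.1.
$84196.4: truthful payoff $0, deviation payoff −$5824.3 → loss $5824.3.
$89998.7: outcomes coincide → loss $0.
$85045.2: truthful payoff $0, deviation payoff −$6673.1 → loss $6673.1.
Total loss = $8888.1 + $5824.3 + $6673.1 = $21385.5.
Truthful bidding weakly dominates here: raising your bid can only win items priced above your value, and lowering it can only forfeit items priced below.

$21385.5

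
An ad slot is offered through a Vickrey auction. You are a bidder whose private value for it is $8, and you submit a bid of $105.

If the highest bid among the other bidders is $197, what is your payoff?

$0

Your bid $105 is below the highest competing bid $197, so you lose.
A losing bidder pays nothing and receives nothing: payoff = $0.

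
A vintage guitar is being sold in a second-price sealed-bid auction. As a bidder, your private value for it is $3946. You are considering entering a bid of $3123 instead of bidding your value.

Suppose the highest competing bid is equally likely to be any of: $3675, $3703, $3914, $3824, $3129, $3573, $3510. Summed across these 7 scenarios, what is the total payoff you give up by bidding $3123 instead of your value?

The deviation costs you only when the competing bid falls strictly between $3123 and $3946; elsewhere both bids give the same outcome.
$3675: truthful payoff $271, deviation payoff $0 → loss $271.
$3703: truthful payoff $243, deviation payoff $0 → loss $243.
$3914: truthful payoff $32, deviation payoff $0 → loss $32.
$3824: truthful payoff $122, deviation payoff $0 → loss $122.
$3129: truthful payoff $817, deviation payoff $0 → loss $817.
$3573: truthful payoff $373, deviation payoff $0 → loss $373.
$3510: truthful payoff $436, deviation payoff $0 → loss $436.
Total loss = $271 + $243 + $32 + $122 + $817 + $373 + $436 = $2294.

$2294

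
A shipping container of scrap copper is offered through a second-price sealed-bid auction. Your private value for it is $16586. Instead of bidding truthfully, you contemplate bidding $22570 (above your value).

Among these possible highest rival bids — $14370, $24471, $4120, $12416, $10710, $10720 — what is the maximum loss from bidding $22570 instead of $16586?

$0

$14370: same outcome either way → loss $0.
$24471: same outcome either way → loss $0.
$4120: same outcome either way → loss $0.
$12416: same outcome either way → loss $0.
$10710: same outcome either way → loss $0.
$10720: same outcome either way → loss $0.
Maximum loss: $0.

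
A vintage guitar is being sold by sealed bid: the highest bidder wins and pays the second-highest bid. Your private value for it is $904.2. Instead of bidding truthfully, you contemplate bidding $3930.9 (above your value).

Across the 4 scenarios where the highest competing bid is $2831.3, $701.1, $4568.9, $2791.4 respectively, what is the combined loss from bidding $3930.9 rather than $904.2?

The deviation costs you only when the competing bid falls strictly between $904.2 and $3930.9; elsewhere both bids give the same outcome.
$2831.3: truthful payoff $0, deviation payoff −$1927.1 → loss $1927.1.
$701.1: outcomes coincide → loss $0.
$4568.9: outcomes coincide → loss $0.
$2791.4: truthful payoff $0, deviation payoff −$1887.2 → loss $1887.2.
Total loss = $1927.1 + $1887.2 = $3814.3.

$3814.3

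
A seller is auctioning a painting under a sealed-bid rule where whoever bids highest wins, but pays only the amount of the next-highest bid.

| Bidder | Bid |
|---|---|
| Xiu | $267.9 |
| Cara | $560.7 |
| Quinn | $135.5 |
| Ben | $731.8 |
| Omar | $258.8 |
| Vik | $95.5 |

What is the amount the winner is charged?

Highest bid: Ben at $731.8, so Ben wins.
Second-highest bid: Cara at $560.7 — that is the price the winner pays.

$560.7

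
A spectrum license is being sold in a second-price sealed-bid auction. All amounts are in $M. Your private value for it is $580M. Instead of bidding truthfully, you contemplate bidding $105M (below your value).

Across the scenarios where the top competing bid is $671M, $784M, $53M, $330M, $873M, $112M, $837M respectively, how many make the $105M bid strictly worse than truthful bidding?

2

The deviation hurts exactly when the highest competing bid lies strictly between $105M and $580M — underbidding then forfeits a profitable win.
$671M: above both → same outcome either way.
$784M: above both → same outcome either way.
$53M: below both → same outcome either way.
$330M: inside the interval → strictly worse (loss $250M).
$873M: above both → same outcome either way.
$112M: inside the interval → strictly worse (loss $468M).
$837M: above both → same outcome either way.
Count: 2.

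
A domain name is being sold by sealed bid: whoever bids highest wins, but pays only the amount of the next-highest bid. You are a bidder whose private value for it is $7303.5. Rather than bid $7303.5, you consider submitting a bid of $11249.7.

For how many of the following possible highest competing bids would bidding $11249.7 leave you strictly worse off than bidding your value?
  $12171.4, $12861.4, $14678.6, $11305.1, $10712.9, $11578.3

The deviation hurts exactly when the highest competing bid lies strictly between $7303.5 and $11249.7 — overbidding then wins at a price above your value.
$12171.4: above both → same outcome either way.
$12861.4: above both → same outcome either way.
$14678.6: above both → same outcome either way.
$11305.1: above both → same outcome either way.
$10712.9: inside the interval → strictly worse (loss $3409.4).
$11578.3: above both → same outcome either way.
Count: 1.

1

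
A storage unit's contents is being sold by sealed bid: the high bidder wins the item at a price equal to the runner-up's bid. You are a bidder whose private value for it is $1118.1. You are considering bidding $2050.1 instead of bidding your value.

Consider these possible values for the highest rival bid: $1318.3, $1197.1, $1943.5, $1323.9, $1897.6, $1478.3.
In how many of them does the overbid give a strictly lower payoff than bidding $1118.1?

The deviation hurts exactly when the highest competing bid lies strictly between $1118.1 and $2050.1 — overbidding then wins at a price above your value.
$1318.3: inside the interval → strictly worse (loss $200.2).
$1197.1: inside the interval → strictly worse (loss $79).
$1943.5: inside the interval → strictly worse (loss $825.4).
$1323.9: inside the interval → strictly worse (loss $205.8).
$1897.6: inside the interval → strictly worse (loss $779.5).
$1478.3: inside the interval → strictly worse (loss $360.2).
Count: 6.

6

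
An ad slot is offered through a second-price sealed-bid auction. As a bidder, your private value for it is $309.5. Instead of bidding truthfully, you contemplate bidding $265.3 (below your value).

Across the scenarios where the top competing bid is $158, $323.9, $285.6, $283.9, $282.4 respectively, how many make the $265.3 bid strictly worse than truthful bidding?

The deviation hurts exactly when the highest competing bid lies strictly between $265.3 and $309.5 — underbidding then forfeits a profitable win.
$158: below both → same outcome either way.
$323.9: above both → same outcome either way.
$285.6: inside the interval → strictly worse (loss $23.9).
$283.9: inside the interval → strictly worse (loss $25.6).
$282.4: inside the interval → strictly worse (loss $27.1).
Count: 3.

3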